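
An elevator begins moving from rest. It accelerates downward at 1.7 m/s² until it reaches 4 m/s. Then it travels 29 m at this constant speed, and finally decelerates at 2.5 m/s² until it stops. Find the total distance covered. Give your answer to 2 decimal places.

Phase 1 (accelerating): v₀ = 0 m/s, a = 1.7 m/s².
v = v₀ + at → t = (4 − 0) / 1.7 = 2.35 s
v² = v₀² + 2aΔx → Δx = (4² − 0²)/(2·1.7) = 4.71 m

Phase 2 (constant speed): v₀ = 4.00 m/s, a = 0 m/s².
Constant speed: t = d/v = 29/4.00 = 7.25 s

Phase 3 (decelerating): v₀ = 4.00 m/s, a = -2.5 m/s².
v = v₀ + at → t = (0 − 4.00) / -2.5 = 1.60 s
v² = v₀² + 2aΔx → Δx = (0² − 4.00²)/(2·-2.5) = 3.20 m
Total distance = 4.71 + 29.0 + 3.20 = 36.9 m

36.91 m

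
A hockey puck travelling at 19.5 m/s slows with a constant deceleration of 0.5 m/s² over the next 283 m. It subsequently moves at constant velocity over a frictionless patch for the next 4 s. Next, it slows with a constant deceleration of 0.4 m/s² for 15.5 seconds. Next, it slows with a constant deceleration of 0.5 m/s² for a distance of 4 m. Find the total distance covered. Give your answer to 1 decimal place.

Phase 1 (decelerating): v₀ = 19.5 m/s, a = -0.5 m/s².
v² = v₀² + 2aΔx = 19.5² + 2·-0.5·283 = 97.2 → v = 9.86 m/s
t = (v − v₀)/a = (9.86 − 19.5)/-0.5 = 19.3 s

Phase 2 (constant speed): v₀ = 9.86 m/s, a = 0 m/s².
v = v₀ + at = 9.86 + (0)(4) = 9.86 m/s
Δx = v₀t + ½at² = 9.86·4 + 0.5·0·4² = 39.4 m

Phase 3 (decelerating): v₀ = 9.86 m/s, a = -0.4 m/s².
v = v₀ + at = 9.86 + (-0.4)(15.5) = 3.66 m/s
Δx = v₀t + ½at² = 9.86·15.5 + 0.5·-0.4·15.5² = 105 m

Phase 4 (decelerating): v₀ = 3.66 m/s, a = -0.5 m/s².
v² = v₀² + 2aΔx = 3.66² + 2·-0.5·4 = 9.41 → v = 3.07 m/s
t = (v − v₀)/a = (3.07 − 3.66)/-0.5 = 1.19 s
Total distance = 283 + 39.4 + 105 + 4.00 = 431 m

431.3 m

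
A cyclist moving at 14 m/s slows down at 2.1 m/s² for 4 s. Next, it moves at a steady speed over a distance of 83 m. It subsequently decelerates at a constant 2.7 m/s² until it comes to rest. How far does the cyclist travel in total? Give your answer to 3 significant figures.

128 m

Phase 1 (decelerating): v₀ = 14.0 m/s, a = -2.1 m/s².
v = v₀ + at = 14.0 + (-2.1)(4) = 5.60 m/s
Δx = v₀t + ½at² = 14.0·4 + 0.5·-2.1·4² = 39.2 m

Phase 2 (constant speed): v₀ = 5.60 m/s, a = 0 m/s².
Constant speed: t = d/v = 83/5.60 = 14.8 s

Phase 3 (decelerating): v₀ = 5.60 m/s, a = -2.7 m/s².
v = v₀ + at → t = (0 − 5.60) / -2.7 = 2.07 s
v² = v₀² + 2aΔx → Δx = (0² − 5.60²)/(2·-2.7) = 5.81 m
Total distance = 39.2 + 83.0 + 5.81 = 128 m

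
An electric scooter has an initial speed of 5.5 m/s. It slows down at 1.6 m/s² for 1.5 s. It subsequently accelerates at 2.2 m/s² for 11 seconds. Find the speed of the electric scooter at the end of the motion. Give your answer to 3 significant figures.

Phase 1 (decelerating): v₀ = 5.50 m/s, a = -1.6 m/s².
v = v₀ + at = 5.50 + (-1.6)(1.5) = 3.10 m/s
Δx = v₀t + ½at² = 5.50·1.5 + 0.5·-1.6·1.5² = 6.45 m

Phase 2 (accelerating): v₀ = 3.10 m/s, a = 2.2 m/s².
v = v₀ + at = 3.10 + (2.2)(11) = 27.3 m/s
Δx = v₀t + ½at² = 3.10·11 + 0.5·2.2·11² = 167 m
Final speed = 27.3 m/s

27.3 m/s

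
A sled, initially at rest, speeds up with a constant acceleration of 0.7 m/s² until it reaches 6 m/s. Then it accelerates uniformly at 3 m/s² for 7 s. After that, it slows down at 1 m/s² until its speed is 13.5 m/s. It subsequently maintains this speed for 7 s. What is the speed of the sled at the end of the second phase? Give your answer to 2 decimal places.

27.00 m/s

Phase 1 (accelerating): v₀ = 0 m/s, a = 0.7 m/s².
v = v₀ + at → t = (6 − 0) / 0.7 = 8.57 s
v² = v₀² + 2aΔx → Δx = (6² − 0²)/(2·0.7) = 25.7 m

Phase 2 (accelerating): v₀ = 6.00 m/s, a = 3 m/s².
v = v₀ + at = 6.00 + (3)(7) = 27.0 m/s
Δx = v₀t + ½at² = 6.00·7 + 0.5·3·7² = 116 m
Speed at end of phase 2 = 27.0 m/s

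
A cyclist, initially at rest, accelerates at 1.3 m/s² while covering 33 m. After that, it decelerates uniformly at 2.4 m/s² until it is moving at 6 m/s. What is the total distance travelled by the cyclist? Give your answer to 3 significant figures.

Phase 1 (accelerating): v₀ = 0 m/s, a = 1.3 m/s².
v² = v₀² + 2aΔx = 0² + 2·1.3·33 = 85.8 → v = 9.26 m/s
t = (v − v₀)/a = (9.26 − 0)/1.3 = 7.13 s

Phase 2 (decelerating): v₀ = 9.26 m/s, a = -2.4 m/s².
v = v₀ + at → t = (6 − 9.26) / -2.4 = 1.36 s
v² = v₀² + 2aΔx → Δx = (6² − 9.26²)/(2·-2.4) = 10.4 m
Total distance = 33.0 + 10.4 = 43.4 m

43.4 m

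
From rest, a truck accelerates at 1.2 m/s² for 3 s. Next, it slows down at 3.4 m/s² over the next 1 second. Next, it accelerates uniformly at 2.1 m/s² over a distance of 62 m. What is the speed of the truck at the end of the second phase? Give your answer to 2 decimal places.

0.20 m/s

Phase 1 (accelerating): v₀ = 0 m/s, a = 1.2 m/s².
v = v₀ + at = 0 + (1.2)(3) = 3.60 m/s
Δx = v₀t + ½at² = 0·3 + 0.5·1.2·3² = 5.40 m

Phase 2 (decelerating): v₀ = 3.60 m/s, a = -3.4 m/s².
v = v₀ + at = 3.60 + (-3.4)(1) = 0.200 m/s
Δx = v₀t + ½at² = 3.60·1 + 0.5·-3.4·1² = 1.90 m
Speed at end of phase 2 = 0.200 m/s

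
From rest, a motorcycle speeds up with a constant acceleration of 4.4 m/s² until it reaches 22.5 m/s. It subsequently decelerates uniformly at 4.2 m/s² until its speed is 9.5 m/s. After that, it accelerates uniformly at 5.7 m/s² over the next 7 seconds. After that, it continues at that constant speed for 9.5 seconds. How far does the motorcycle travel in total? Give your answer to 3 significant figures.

783 m

Phase 1 (accelerating): v₀ = 0 m/s, a = 4.4 m/s².
v = v₀ + at → t = (22.5 − 0) / 4.4 = 5.11 s
v² = v₀² + 2aΔx → Δx = (22.5² − 0²)/(2·4.4) = 57.5 m

Phase 2 (decelerating): v₀ = 22.5 m/s, a = -4.2 m/s².
v = v₀ + at → t = (9.5 − 22.5) / -4.2 = 3.10 s
v² = v₀² + 2aΔx → Δx = (9.5² − 22.5²)/(2·-4.2) = 49.5 m

Phase 3 (accelerating): v₀ = 9.50 m/s, a = 5.7 m/s².
v = v₀ + at = 9.50 + (5.7)(7) = 49.4 m/s
Δx = v₀t + ½at² = 9.50·7 + 0.5·5.7·7² = 206 m

Phase 4 (constant speed): v₀ = 49.4 m/s, a = 0 m/s².
v = v₀ + at = 49.4 + (0)(9.5) = 49.4 m/s
Δx = v₀t + ½at² = 49.4·9.5 + 0.5·0·9.5² = 469 m
Total distance = 57.5 + 49.5 + 206 + 469 = 783 m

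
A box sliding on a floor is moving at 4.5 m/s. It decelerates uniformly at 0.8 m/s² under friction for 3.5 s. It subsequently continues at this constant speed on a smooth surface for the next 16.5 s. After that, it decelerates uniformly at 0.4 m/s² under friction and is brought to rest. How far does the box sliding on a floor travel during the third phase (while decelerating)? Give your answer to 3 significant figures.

3.61 m

Phase 1 (decelerating): v₀ = 4.50 m/s, a = -0.8 m/s².
v = v₀ + at = 4.50 + (-0.8)(3.5) = 1.70 m/s
Δx = v₀t + ½at² = 4.50·3.5 + 0.5·-0.8·3.5² = 10.8 m

Phase 2 (constant speed): v₀ = 1.70 m/s, a = 0 m/s².
v = v₀ + at = 1.70 + (0)(16.5) = 1.70 m/s
Δx = v₀t + ½at² = 1.70·16.5 + 0.5·0·16.5² = 28.0 m

Phase 3 (decelerating): v₀ = 1.70 m/s, a = -0.4 m/s².
v = v₀ + at → t = (0 − 1.70) / -0.4 = 4.25 s
v² = v₀² + 2aΔx → Δx = (0² − 1.70²)/(2·-0.4) = 3.61 m
Distance in phase 3 = 3.61 m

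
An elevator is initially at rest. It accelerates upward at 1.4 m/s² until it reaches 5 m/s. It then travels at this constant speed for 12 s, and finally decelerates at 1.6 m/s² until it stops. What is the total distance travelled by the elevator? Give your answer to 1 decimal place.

76.7 m

Phase 1 (accelerating): v₀ = 0 m/s, a = 1.4 m/s².
v = v₀ + at → t = (5 − 0) / 1.4 = 3.57 s
v² = v₀² + 2aΔx → Δx = (5² − 0²)/(2·1.4) = 8.93 m

Phase 2 (constant speed): v₀ = 5.00 m/s, a = 0 m/s².
v = v₀ + at = 5.00 + (0)(12) = 5.00 m/s
Δx = v₀t + ½at² = 5.00·12 + 0.5·0·12² = 60.0 m

Phase 3 (decelerating): v₀ = 5.00 m/s, a = -1.6 m/s².
v = v₀ + at → t = (0 − 5.00) / -1.6 = 3.12 s
v² = v₀² + 2aΔx → Δx = (0² − 5.00²)/(2·-1.6) = 7.81 m
Total distance = 8.93 + 60.0 + 7.81 = 76.7 m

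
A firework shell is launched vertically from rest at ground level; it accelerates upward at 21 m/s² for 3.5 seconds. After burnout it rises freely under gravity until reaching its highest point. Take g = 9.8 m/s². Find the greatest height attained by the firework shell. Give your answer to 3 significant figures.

Phase 1 (powered ascent): v₀ = 0 m/s, a = 21 m/s².
v = v₀ + at = 0 + (21)(3.5) = 73.5 m/s
Δx = v₀t + ½at² = 0·3.5 + 0.5·21·3.5² = 129 m

Phase 2 (coasting upward): v₀ = 73.5 m/s, a = -9.8 m/s².
v = v₀ + at → t = (0 − 73.5) / -9.8 = 7.50 s
v² = v₀² + 2aΔx → Δx = (0² − 73.5²)/(2·-9.8) = 276 m
Maximum height = 129 + 276 = 404 m

404 m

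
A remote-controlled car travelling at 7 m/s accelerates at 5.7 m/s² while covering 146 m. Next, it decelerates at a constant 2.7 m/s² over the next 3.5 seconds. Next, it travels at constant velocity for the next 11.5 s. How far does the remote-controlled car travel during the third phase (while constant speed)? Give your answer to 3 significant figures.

367 m

Phase 1 (accelerating): v₀ = 7.00 m/s, a = 5.7 m/s².
v² = v₀² + 2aΔx = 7.00² + 2·5.7·146 = 1710 → v = 41.4 m/s
t = (v − v₀)/a = (41.4 − 7.00)/5.7 = 6.03 s

Phase 2 (decelerating): v₀ = 41.4 m/s, a = -2.7 m/s².
v = v₀ + at = 41.4 + (-2.7)(3.5) = 31.9 m/s
Δx = v₀t + ½at² = 41.4·3.5 + 0.5·-2.7·3.5² = 128 m

Phase 3 (constant speed): v₀ = 31.9 m/s, a = 0 m/s².
v = v₀ + at = 31.9 + (0)(11.5) = 31.9 m/s
Δx = v₀t + ½at² = 31.9·11.5 + 0.5·0·11.5² = 367 m
Distance in phase 3 = 367 m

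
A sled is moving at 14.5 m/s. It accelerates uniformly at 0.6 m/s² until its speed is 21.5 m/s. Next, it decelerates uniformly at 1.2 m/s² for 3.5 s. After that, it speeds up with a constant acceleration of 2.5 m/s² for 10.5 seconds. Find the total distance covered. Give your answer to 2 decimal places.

597.36 m

Phase 1 (accelerating): v₀ = 14.5 m/s, a = 0.6 m/s².
v = v₀ + at → t = (21.5 − 14.5) / 0.6 = 11.7 s
v² = v₀² + 2aΔx → Δx = (21.5² − 14.5²)/(2·0.6) = 210 m

Phase 2 (decelerating): v₀ = 21.5 m/s, a = -1.2 m/s².
v = v₀ + at = 21.5 + (-1.2)(3.5) = 17.3 m/s
Δx = v₀t + ½at² = 21.5·3.5 + 0.5·-1.2·3.5² = 67.9 m

Phase 3 (accelerating): v₀ = 17.3 m/s, a = 2.5 m/s².
v = v₀ + at = 17.3 + (2.5)(10.5) = 43.5 m/s
Δx = v₀t + ½at² = 17.3·10.5 + 0.5·2.5·10.5² = 319 m
Total distance = 210 + 67.9 + 319 = 597 m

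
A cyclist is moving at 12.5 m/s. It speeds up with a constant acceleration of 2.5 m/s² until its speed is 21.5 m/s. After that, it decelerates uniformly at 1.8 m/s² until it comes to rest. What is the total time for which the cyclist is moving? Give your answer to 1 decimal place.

15.5 s

Phase 1 (accelerating): v₀ = 12.5 m/s, a = 2.5 m/s².
v = v₀ + at → t = (21.5 − 12.5) / 2.5 = 3.60 s
v² = v₀² + 2aΔx → Δx = (21.5² − 12.5²)/(2·2.5) = 61.2 m

Phase 2 (decelerating): v₀ = 21.5 m/s, a = -1.8 m/s².
v = v₀ + at → t = (0 − 21.5) / -1.8 = 11.9 s
v² = v₀² + 2aΔx → Δx = (0² − 21.5²)/(2·-1.8) = 128 m
Total time = 3.60 + 11.9 = 15.5 s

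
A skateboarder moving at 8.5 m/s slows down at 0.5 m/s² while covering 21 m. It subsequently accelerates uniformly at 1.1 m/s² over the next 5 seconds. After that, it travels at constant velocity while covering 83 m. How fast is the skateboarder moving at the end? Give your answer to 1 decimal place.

12.7 m/s

Phase 1 (decelerating): v₀ = 8.50 m/s, a = -0.5 m/s².
v² = v₀² + 2aΔx = 8.50² + 2·-0.5·21 = 51.2 → v = 7.16 m/s
t = (v − v₀)/a = (7.16 − 8.50)/-0.5 = 2.68 s

Phase 2 (accelerating): v₀ = 7.16 m/s, a = 1.1 m/s².
v = v₀ + at = 7.16 + (1.1)(5) = 12.7 m/s
Δx = v₀t + ½at² = 7.16·5 + 0.5·1.1·5² = 49.5 m

Phase 3 (constant speed): v₀ = 12.7 m/s, a = 0 m/s².
Constant speed: t = d/v = 83/12.7 = 6.56 s
Final speed = 12.7 m/s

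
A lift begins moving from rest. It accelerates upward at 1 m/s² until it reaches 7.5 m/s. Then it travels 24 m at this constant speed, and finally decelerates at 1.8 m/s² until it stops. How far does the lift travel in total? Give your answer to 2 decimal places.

67.75 m

Phase 1 (accelerating): v₀ = 0 m/s, a = 1 m/s².
v = v₀ + at → t = (7.5 − 0) / 1 = 7.50 s
v² = v₀² + 2aΔx → Δx = (7.5² − 0²)/(2·1) = 28.1 m

Phase 2 (constant speed): v₀ = 7.50 m/s, a = 0 m/s².
Constant speed: t = d/v = 24/7.50 = 3.20 s

Phase 3 (decelerating): v₀ = 7.50 m/s, a = -1.8 m/s².
v = v₀ + at → t = (0 − 7.50) / -1.8 = 4.17 s
v² = v₀² + 2aΔx → Δx = (0² − 7.50²)/(2·-1.8) = 15.6 m
Total distance = 28.1 + 24.0 + 15.6 = 67.8 m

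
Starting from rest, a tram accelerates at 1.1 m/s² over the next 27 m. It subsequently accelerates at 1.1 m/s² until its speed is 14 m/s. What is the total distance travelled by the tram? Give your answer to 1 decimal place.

Phase 1 (accelerating): v₀ = 0 m/s, a = 1.1 m/s².
v² = v₀² + 2aΔx = 0² + 2·1.1·27 = 59.4 → v = 7.71 m/s
t = (v − v₀)/a = (7.71 − 0)/1.1 = 7.01 s

Phase 2 (accelerating): v₀ = 7.71 m/s, a = 1.1 m/s².
v = v₀ + at → t = (14 − 7.71) / 1.1 = 5.72 s
v² = v₀² + 2aΔx → Δx = (14² − 7.71²)/(2·1.1) = 62.1 m
Total distance = 27.0 + 62.1 = 89.1 m

89.1 m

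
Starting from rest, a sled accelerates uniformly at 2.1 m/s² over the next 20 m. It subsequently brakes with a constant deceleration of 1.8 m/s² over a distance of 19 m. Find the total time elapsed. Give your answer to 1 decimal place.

7.3 s

Phase 1 (accelerating): v₀ = 0 m/s, a = 2.1 m/s².
v² = v₀² + 2aΔx = 0² + 2·2.1·20 = 84.0 → v = 9.17 m/s
t = (v − v₀)/a = (9.17 − 0)/2.1 = 4.36 s

Phase 2 (decelerating): v₀ = 9.17 m/s, a = -1.8 m/s².
v² = v₀² + 2aΔx = 9.17² + 2·-1.8·19 = 15.6 → v = 3.95 m/s
t = (v − v₀)/a = (3.95 − 9.17)/-1.8 = 2.90 s
Total time = 4.36 + 2.90 = 7.26 s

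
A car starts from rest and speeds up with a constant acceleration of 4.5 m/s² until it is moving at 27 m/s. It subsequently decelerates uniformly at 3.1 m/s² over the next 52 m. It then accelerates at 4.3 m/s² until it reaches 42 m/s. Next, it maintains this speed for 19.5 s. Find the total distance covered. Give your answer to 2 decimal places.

Phase 1 (accelerating): v₀ = 0 m/s, a = 4.5 m/s².
v = v₀ + at → t = (27 − 0) / 4.5 = 6.00 s
v² = v₀² + 2aΔx → Δx = (27² − 0²)/(2·4.5) = 81.0 m

Phase 2 (decelerating): v₀ = 27.0 m/s, a = -3.1 m/s².
v² = v₀² + 2aΔx = 27.0² + 2·-3.1·52 = 407 → v = 20.2 m/s
t = (v − v₀)/a = (20.2 − 27.0)/-3.1 = 2.21 s

Phase 3 (accelerating): v₀ = 20.2 m/s, a = 4.3 m/s².
v = v₀ + at → t = (42 − 20.2) / 4.3 = 5.08 s
v² = v₀² + 2aΔx → Δx = (42² − 20.2²)/(2·4.3) = 158 m

Phase 4 (constant speed): v₀ = 42.0 m/s, a = 0 m/s².
v = v₀ + at = 42.0 + (0)(19.5) = 42.0 m/s
Δx = v₀t + ½at² = 42.0·19.5 + 0.5·0·19.5² = 819 m
Total distance = 81.0 + 52.0 + 158 + 819 = 1110 m

1109.84 m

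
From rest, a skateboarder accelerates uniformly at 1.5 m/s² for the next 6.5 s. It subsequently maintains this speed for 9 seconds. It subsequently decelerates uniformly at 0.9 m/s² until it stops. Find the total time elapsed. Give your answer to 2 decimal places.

Phase 1 (accelerating): v₀ = 0 m/s, a = 1.5 m/s².
v = v₀ + at = 0 + (1.5)(6.5) = 9.75 m/s
Δx = v₀t + ½at² = 0·6.5 + 0.5·1.5·6.5² = 31.7 m

Phase 2 (constant speed): v₀ = 9.75 m/s, a = 0 m/s².
v = v₀ + at = 9.75 + (0)(9) = 9.75 m/s
Δx = v₀t + ½at² = 9.75·9 + 0.5·0·9² = 87.8 m

Phase 3 (decelerating): v₀ = 9.75 m/s, a = -0.9 m/s².
v = v₀ + at → t = (0 − 9.75) / -0.9 = 10.8 s
v² = v₀² + 2aΔx → Δx = (0² − 9.75²)/(2·-0.9) = 52.8 m
Total time = 6.50 + 9.00 + 10.8 = 26.3 s

26.33 s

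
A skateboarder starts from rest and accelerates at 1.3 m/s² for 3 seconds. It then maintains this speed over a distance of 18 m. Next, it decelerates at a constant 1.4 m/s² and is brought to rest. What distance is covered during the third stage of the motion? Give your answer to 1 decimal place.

Phase 1 (accelerating): v₀ = 0 m/s, a = 1.3 m/s².
v = v₀ + at = 0 + (1.3)(3) = 3.90 m/s
Δx = v₀t + ½at² = 0·3 + 0.5·1.3·3² = 5.85 m

Phase 2 (constant speed): v₀ = 3.90 m/s, a = 0 m/s².
Constant speed: t = d/v = 18/3.90 = 4.62 s

Phase 3 (decelerating): v₀ = 3.90 m/s, a = -1.4 m/s².
v = v₀ + at → t = (0 − 3.90) / -1.4 = 2.79 s
v² = v₀² + 2aΔx → Δx = (0² − 3.90²)/(2·-1.4) = 5.43 m
Distance in phase 3 = 5.43 m

5.4 m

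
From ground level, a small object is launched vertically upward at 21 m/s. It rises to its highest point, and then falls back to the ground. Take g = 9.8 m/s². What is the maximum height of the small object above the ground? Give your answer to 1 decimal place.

Phase 1 (rising): v₀ = 21.0 m/s, a = -9.8 m/s².
v = v₀ + at → t = (0 − 21.0) / -9.8 = 2.14 s
v² = v₀² + 2aΔx → Δx = (0² − 21.0²)/(2·-9.8) = 22.5 m
Maximum height = 22.5 m

22.5 m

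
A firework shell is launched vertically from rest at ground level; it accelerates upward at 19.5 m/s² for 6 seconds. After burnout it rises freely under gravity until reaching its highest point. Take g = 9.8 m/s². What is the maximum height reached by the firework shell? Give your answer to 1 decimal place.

1049.4 m

Phase 1 (powered ascent): v₀ = 0 m/s, a = 19.5 m/s².
v = v₀ + at = 0 + (19.5)(6) = 117 m/s
Δx = v₀t + ½at² = 0·6 + 0.5·19.5·6² = 351 m

Phase 2 (coasting upward): v₀ = 117 m/s, a = -9.8 m/s².
v = v₀ + at → t = (0 − 117) / -9.8 = 11.9 s
v² = v₀² + 2aΔx → Δx = (0² − 117²)/(2·-9.8) = 698 m
Maximum height = 351 + 698 = 1050 m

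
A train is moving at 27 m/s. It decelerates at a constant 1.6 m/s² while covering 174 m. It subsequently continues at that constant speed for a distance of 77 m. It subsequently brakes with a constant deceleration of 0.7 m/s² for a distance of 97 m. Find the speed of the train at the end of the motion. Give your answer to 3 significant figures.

6.03 m/s

Phase 1 (decelerating): v₀ = 27.0 m/s, a = -1.6 m/s².
v² = v₀² + 2aΔx = 27.0² + 2·-1.6·174 = 172 → v = 13.1 m/s
t = (v − v₀)/a = (13.1 − 27.0)/-1.6 = 8.67 s

Phase 2 (constant speed): v₀ = 13.1 m/s, a = 0 m/s².
Constant speed: t = d/v = 77/13.1 = 5.87 s

Phase 3 (decelerating): v₀ = 13.1 m/s, a = -0.7 m/s².
v² = v₀² + 2aΔx = 13.1² + 2·-0.7·97 = 36.4 → v = 6.03 m/s
t = (v − v₀)/a = (6.03 − 13.1)/-0.7 = 10.1 s
Final speed = 6.03 m/s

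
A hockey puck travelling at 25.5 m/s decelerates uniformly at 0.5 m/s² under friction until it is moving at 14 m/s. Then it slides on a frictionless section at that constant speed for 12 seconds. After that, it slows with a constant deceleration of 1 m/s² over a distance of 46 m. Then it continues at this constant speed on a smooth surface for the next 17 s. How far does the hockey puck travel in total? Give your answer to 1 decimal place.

Phase 1 (decelerating): v₀ = 25.5 m/s, a = -0.5 m/s².
v = v₀ + at → t = (14 − 25.5) / -0.5 = 23.0 s
v² = v₀² + 2aΔx → Δx = (14² − 25.5²)/(2·-0.5) = 454 m

Phase 2 (constant speed): v₀ = 14.0 m/s, a = 0 m/s².
v = v₀ + at = 14.0 + (0)(12) = 14.0 m/s
Δx = v₀t + ½at² = 14.0·12 + 0.5·0·12² = 168 m

Phase 3 (decelerating): v₀ = 14.0 m/s, a = -1 m/s².
v² = v₀² + 2aΔx = 14.0² + 2·-1·46 = 104 → v = 10.2 m/s
t = (v − v₀)/a = (10.2 − 14.0)/-1 = 3.80 s

Phase 4 (constant speed): v₀ = 10.2 m/s, a = 0 m/s².
v = v₀ + at = 10.2 + (0)(17) = 10.2 m/s
Δx = v₀t + ½at² = 10.2·17 + 0.5·0·17² = 173 m
Total distance = 454 + 168 + 46.0 + 173 = 842 m

841.6 m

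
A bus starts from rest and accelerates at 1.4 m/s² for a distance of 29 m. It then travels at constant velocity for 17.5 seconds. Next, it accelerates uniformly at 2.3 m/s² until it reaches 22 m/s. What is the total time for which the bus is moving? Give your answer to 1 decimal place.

29.6 s

Phase 1 (accelerating): v₀ = 0 m/s, a = 1.4 m/s².
v² = v₀² + 2aΔx = 0² + 2·1.4·29 = 81.2 → v = 9.01 m/s
t = (v − v₀)/a = (9.01 − 0)/1.4 = 6.44 s

Phase 2 (constant speed): v₀ = 9.01 m/s, a = 0 m/s².
v = v₀ + at = 9.01 + (0)(17.5) = 9.01 m/s
Δx = v₀t + ½at² = 9.01·17.5 + 0.5·0·17.5² = 158 m

Phase 3 (accelerating): v₀ = 9.01 m/s, a = 2.3 m/s².
v = v₀ + at → t = (22 − 9.01) / 2.3 = 5.65 s
v² = v₀² + 2aΔx → Δx = (22² − 9.01²)/(2·2.3) = 87.6 m
Total time = 6.44 + 17.5 + 5.65 = 29.6 s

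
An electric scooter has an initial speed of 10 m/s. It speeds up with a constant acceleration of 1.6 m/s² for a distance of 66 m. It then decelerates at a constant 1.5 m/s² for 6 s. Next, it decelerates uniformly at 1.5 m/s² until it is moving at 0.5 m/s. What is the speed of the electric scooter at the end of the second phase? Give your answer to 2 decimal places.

8.64 m/s

Phase 1 (accelerating): v₀ = 10.0 m/s, a = 1.6 m/s².
v² = v₀² + 2aΔx = 10.0² + 2·1.6·66 = 311 → v = 17.6 m/s
t = (v − v₀)/a = (17.6 − 10.0)/1.6 = 4.78 s

Phase 2 (decelerating): v₀ = 17.6 m/s, a = -1.5 m/s².
v = v₀ + at = 17.6 + (-1.5)(6) = 8.64 m/s
Δx = v₀t + ½at² = 17.6·6 + 0.5·-1.5·6² = 78.8 m
Speed at end of phase 2 = 8.64 m/s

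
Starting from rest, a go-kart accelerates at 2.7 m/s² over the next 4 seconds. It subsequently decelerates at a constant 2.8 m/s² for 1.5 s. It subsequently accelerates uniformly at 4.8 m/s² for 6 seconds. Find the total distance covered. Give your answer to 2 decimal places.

Phase 1 (accelerating): v₀ = 0 m/s, a = 2.7 m/s².
v = v₀ + at = 0 + (2.7)(4) = 10.8 m/s
Δx = v₀t + ½at² = 0·4 + 0.5·2.7·4² = 21.6 m

Phase 2 (decelerating): v₀ = 10.8 m/s, a = -2.8 m/s².
v = v₀ + at = 10.8 + (-2.8)(1.5) = 6.60 m/s
Δx = v₀t + ½at² = 10.8·1.5 + 0.5·-2.8·1.5² = 13.1 m

Phase 3 (accelerating): v₀ = 6.60 m/s, a = 4.8 m/s².
v = v₀ + at = 6.60 + (4.8)(6) = 35.4 m/s
Δx = v₀t + ½at² = 6.60·6 + 0.5·4.8·6² = 126 m
Total distance = 21.6 + 13.1 + 126 = 161 m

160.65 m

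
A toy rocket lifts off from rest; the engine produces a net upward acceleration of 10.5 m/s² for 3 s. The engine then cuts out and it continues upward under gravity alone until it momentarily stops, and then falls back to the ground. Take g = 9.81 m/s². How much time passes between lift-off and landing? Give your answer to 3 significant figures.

Phase 1 (powered ascent): v₀ = 0 m/s, a = 10.5 m/s².
v = v₀ + at = 0 + (10.5)(3) = 31.5 m/s
Δx = v₀t + ½at² = 0·3 + 0.5·10.5·3² = 47.2 m

Phase 2 (coasting upward): v₀ = 31.5 m/s, a = -9.81 m/s².
v = v₀ + at → t = (0 − 31.5) / -9.81 = 3.21 s
v² = v₀² + 2aΔx → Δx = (0² − 31.5²)/(2·-9.81) = 50.6 m

Phase 3 (free fall): v₀ = 0 m/s, a = -9.81 m/s².
Falls 97.8 m from rest: t = √(2·97.8/9.81) = 4.47 s; v = g·t = 43.8 m/s.
Total time = 3.00 + 3.21 + 4.47 = 10.7 s

10.7 s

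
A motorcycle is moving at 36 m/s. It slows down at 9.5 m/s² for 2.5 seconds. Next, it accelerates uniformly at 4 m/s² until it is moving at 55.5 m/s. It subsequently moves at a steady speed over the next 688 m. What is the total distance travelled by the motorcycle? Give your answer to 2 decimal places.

Phase 1 (decelerating): v₀ = 36.0 m/s, a = -9.5 m/s².
v = v₀ + at = 36.0 + (-9.5)(2.5) = 12.2 m/s
Δx = v₀t + ½at² = 36.0·2.5 + 0.5·-9.5·2.5² = 60.3 m

Phase 2 (accelerating): v₀ = 12.2 m/s, a = 4 m/s².
v = v₀ + at → t = (55.5 − 12.2) / 4 = 10.8 s
v² = v₀² + 2aΔx → Δx = (55.5² − 12.2²)/(2·4) = 366 m

Phase 3 (constant speed): v₀ = 55.5 m/s, a = 0 m/s².
Constant speed: t = d/v = 688/55.5 = 12.4 s
Total distance = 60.3 + 366 + 688 = 1110 m

1114.59 m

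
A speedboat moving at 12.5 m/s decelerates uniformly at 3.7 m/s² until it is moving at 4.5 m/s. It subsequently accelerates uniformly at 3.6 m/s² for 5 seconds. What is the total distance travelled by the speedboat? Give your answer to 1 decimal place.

Phase 1 (decelerating): v₀ = 12.5 m/s, a = -3.7 m/s².
v = v₀ + at → t = (4.5 − 12.5) / -3.7 = 2.16 s
v² = v₀² + 2aΔx → Δx = (4.5² − 12.5²)/(2·-3.7) = 18.4 m

Phase 2 (accelerating): v₀ = 4.50 m/s, a = 3.6 m/s².
v = v₀ + at = 4.50 + (3.6)(5) = 22.5 m/s
Δx = v₀t + ½at² = 4.50·5 + 0.5·3.6·5² = 67.5 m
Total distance = 18.4 + 67.5 = 85.9 m

85.9 m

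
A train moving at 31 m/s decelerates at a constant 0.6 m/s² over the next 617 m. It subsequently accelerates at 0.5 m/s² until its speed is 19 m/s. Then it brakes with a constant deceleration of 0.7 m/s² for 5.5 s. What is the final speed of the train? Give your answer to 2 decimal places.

15.15 m/s

Phase 1 (decelerating): v₀ = 31.0 m/s, a = -0.6 m/s².
v² = v₀² + 2aΔx = 31.0² + 2·-0.6·617 = 221 → v = 14.9 m/s
t = (v − v₀)/a = (14.9 − 31.0)/-0.6 = 26.9 s

Phase 2 (accelerating): v₀ = 14.9 m/s, a = 0.5 m/s².
v = v₀ + at → t = (19 − 14.9) / 0.5 = 8.29 s
v² = v₀² + 2aΔx → Δx = (19² − 14.9²)/(2·0.5) = 140 m

Phase 3 (decelerating): v₀ = 19.0 m/s, a = -0.7 m/s².
v = v₀ + at = 19.0 + (-0.7)(5.5) = 15.2 m/s
Δx = v₀t + ½at² = 19.0·5.5 + 0.5·-0.7·5.5² = 93.9 m
Final speed = 15.2 m/s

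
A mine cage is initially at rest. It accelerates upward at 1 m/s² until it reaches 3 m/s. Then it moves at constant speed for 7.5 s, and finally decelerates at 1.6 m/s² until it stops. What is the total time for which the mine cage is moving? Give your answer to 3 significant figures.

Phase 1 (accelerating): v₀ = 0 m/s, a = 1 m/s².
v = v₀ + at → t = (3 − 0) / 1 = 3.00 s
v² = v₀² + 2aΔx → Δx = (3² − 0²)/(2·1) = 4.50 m

Phase 2 (constant speed): v₀ = 3.00 m/s, a = 0 m/s².
v = v₀ + at = 3.00 + (0)(7.5) = 3.00 m/s
Δx = v₀t + ½at² = 3.00·7.5 + 0.5·0·7.5² = 22.5 m

Phase 3 (decelerating): v₀ = 3.00 m/s, a = -1.6 m/s².
v = v₀ + at → t = (0 − 3.00) / -1.6 = 1.88 s
v² = v₀² + 2aΔx → Δx = (0² − 3.00²)/(2·-1.6) = 2.81 m
Total time = 3.00 + 7.50 + 1.88 = 12.4 s

12.4 s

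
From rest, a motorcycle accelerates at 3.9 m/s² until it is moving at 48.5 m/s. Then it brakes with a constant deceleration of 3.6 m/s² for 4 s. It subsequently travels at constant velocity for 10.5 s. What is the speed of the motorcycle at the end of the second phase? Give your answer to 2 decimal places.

34.10 m/s

Phase 1 (accelerating): v₀ = 0 m/s, a = 3.9 m/s².
v = v₀ + at → t = (48.5 − 0) / 3.9 = 12.4 s
v² = v₀² + 2aΔx → Δx = (48.5² − 0²)/(2·3.9) = 302 m

Phase 2 (decelerating): v₀ = 48.5 m/s, a = -3.6 m/s².
v = v₀ + at = 48.5 + (-3.6)(4) = 34.1 m/s
Δx = v₀t + ½at² = 48.5·4 + 0.5·-3.6·4² = 165 m
Speed at end of phase 2 = 34.1 m/s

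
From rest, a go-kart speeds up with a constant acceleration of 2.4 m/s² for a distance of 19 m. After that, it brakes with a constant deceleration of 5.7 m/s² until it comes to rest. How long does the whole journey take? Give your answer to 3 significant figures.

5.65 s

Phase 1 (accelerating): v₀ = 0 m/s, a = 2.4 m/s².
v² = v₀² + 2aΔx = 0² + 2·2.4·19 = 91.2 → v = 9.55 m/s
t = (v − v₀)/a = (9.55 − 0)/2.4 = 3.98 s

Phase 2 (decelerating): v₀ = 9.55 m/s, a = -5.7 m/s².
v = v₀ + at → t = (0 − 9.55) / -5.7 = 1.68 s
v² = v₀² + 2aΔx → Δx = (0² − 9.55²)/(2·-5.7) = 8.00 m
Total time = 3.98 + 1.68 = 5.65 s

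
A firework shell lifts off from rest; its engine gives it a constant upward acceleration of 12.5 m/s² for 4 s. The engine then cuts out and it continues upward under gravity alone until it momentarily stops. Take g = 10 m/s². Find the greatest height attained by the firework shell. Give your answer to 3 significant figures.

Phase 1 (powered ascent): v₀ = 0 m/s, a = 12.5 m/s².
v = v₀ + at = 0 + (12.5)(4) = 50.0 m/s
Δx = v₀t + ½at² = 0·4 + 0.5·12.5·4² = 100 m

Phase 2 (coasting upward): v₀ = 50.0 m/s, a = -10 m/s².
v = v₀ + at → t = (0 − 50.0) / -10 = 5.00 s
v² = v₀² + 2aΔx → Δx = (0² − 50.0²)/(2·-10) = 125 m
Maximum height = 100 + 125 = 225 m

225 m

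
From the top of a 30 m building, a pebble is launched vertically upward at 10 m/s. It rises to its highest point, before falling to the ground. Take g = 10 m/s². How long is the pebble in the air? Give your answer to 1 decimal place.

3.6 s

Phase 1 (rising): v₀ = 10.0 m/s, a = -10 m/s².
v = v₀ + at → t = (0 − 10.0) / -10 = 1.00 s
v² = v₀² + 2aΔx → Δx = (0² − 10.0²)/(2·-10) = 5.00 m

Phase 2 (falling): v₀ = 0 m/s, a = -10 m/s².
Falls 35.0 m from rest: t = √(2·35.0/10) = 2.65 s; v = g·t = 26.5 m/s.
Total time = 1.00 + 2.65 = 3.65 s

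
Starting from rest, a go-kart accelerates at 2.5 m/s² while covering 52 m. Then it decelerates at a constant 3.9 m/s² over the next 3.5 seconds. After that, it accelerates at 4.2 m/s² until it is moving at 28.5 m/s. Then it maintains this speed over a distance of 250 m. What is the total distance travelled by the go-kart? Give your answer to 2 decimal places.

430.52 m

Phase 1 (accelerating): v₀ = 0 m/s, a = 2.5 m/s².
v² = v₀² + 2aΔx = 0² + 2·2.5·52 = 260 → v = 16.1 m/s
t = (v − v₀)/a = (16.1 − 0)/2.5 = 6.45 s

Phase 2 (decelerating): v₀ = 16.1 m/s, a = -3.9 m/s².
v = v₀ + at = 16.1 + (-3.9)(3.5) = 2.47 m/s
Δx = v₀t + ½at² = 16.1·3.5 + 0.5·-3.9·3.5² = 32.5 m

Phase 3 (accelerating): v₀ = 2.47 m/s, a = 4.2 m/s².
v = v₀ + at → t = (28.5 − 2.47) / 4.2 = 6.20 s
v² = v₀² + 2aΔx → Δx = (28.5² − 2.47²)/(2·4.2) = 96.0 m

Phase 4 (constant speed): v₀ = 28.5 m/s, a = 0 m/s².
Constant speed: t = d/v = 250/28.5 = 8.77 s
Total distance = 52.0 + 32.5 + 96.0 + 250 = 431 m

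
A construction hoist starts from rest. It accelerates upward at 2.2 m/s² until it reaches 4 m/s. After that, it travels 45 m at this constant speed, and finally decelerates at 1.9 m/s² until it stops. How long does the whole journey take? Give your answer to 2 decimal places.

Phase 1 (accelerating): v₀ = 0 m/s, a = 2.2 m/s².
v = v₀ + at → t = (4 − 0) / 2.2 = 1.82 s
v² = v₀² + 2aΔx → Δx = (4² − 0²)/(2·2.2) = 3.64 m

Phase 2 (constant speed): v₀ = 4.00 m/s, a = 0 m/s².
Constant speed: t = d/v = 45/4.00 = 11.2 s

Phase 3 (decelerating): v₀ = 4.00 m/s, a = -1.9 m/s².
v = v₀ + at → t = (0 − 4.00) / -1.9 = 2.11 s
v² = v₀² + 2aΔx → Δx = (0² − 4.00²)/(2·-1.9) = 4.21 m
Total time = 1.82 + 11.2 + 2.11 = 15.2 s

15.17 s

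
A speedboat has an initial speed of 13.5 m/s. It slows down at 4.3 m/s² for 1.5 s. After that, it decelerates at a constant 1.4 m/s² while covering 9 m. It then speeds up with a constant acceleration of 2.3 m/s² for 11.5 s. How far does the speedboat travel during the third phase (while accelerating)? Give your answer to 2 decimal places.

209.01 m

Phase 1 (decelerating): v₀ = 13.5 m/s, a = -4.3 m/s².
v = v₀ + at = 13.5 + (-4.3)(1.5) = 7.05 m/s
Δx = v₀t + ½at² = 13.5·1.5 + 0.5·-4.3·1.5² = 15.4 m

Phase 2 (decelerating): v₀ = 7.05 m/s, a = -1.4 m/s².
v² = v₀² + 2aΔx = 7.05² + 2·-1.4·9 = 24.5 → v = 4.95 m/s
t = (v − v₀)/a = (4.95 − 7.05)/-1.4 = 1.50 s

Phase 3 (accelerating): v₀ = 4.95 m/s, a = 2.3 m/s².
v = v₀ + at = 4.95 + (2.3)(11.5) = 31.4 m/s
Δx = v₀t + ½at² = 4.95·11.5 + 0.5·2.3·11.5² = 209 m
Distance in phase 3 = 209 m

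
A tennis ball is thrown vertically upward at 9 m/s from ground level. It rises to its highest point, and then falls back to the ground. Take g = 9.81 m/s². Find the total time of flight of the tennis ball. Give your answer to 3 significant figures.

Phase 1 (rising): v₀ = 9.00 m/s, a = -9.81 m/s².
v = v₀ + at → t = (0 − 9.00) / -9.81 = 0.917 s
v² = v₀² + 2aΔx → Δx = (0² − 9.00²)/(2·-9.81) = 4.13 m

Phase 2 (falling): v₀ = 0 m/s, a = -9.81 m/s².
Falls 4.13 m from rest: t = √(2·4.13/9.81) = 0.917 s; v = g·t = 9.00 m/s.
Total time = 0.917 + 0.917 = 1.83 s

1.83 s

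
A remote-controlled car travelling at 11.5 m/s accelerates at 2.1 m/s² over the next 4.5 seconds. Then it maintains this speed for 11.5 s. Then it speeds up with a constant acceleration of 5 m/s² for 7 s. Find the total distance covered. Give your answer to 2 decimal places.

Phase 1 (accelerating): v₀ = 11.5 m/s, a = 2.1 m/s².
v = v₀ + at = 11.5 + (2.1)(4.5) = 21.0 m/s
Δx = v₀t + ½at² = 11.5·4.5 + 0.5·2.1·4.5² = 73.0 m

Phase 2 (constant speed): v₀ = 21.0 m/s, a = 0 m/s².
v = v₀ + at = 21.0 + (0)(11.5) = 21.0 m/s
Δx = v₀t + ½at² = 21.0·11.5 + 0.5·0·11.5² = 241 m

Phase 3 (accelerating): v₀ = 21.0 m/s, a = 5 m/s².
v = v₀ + at = 21.0 + (5)(7) = 56.0 m/s
Δx = v₀t + ½at² = 21.0·7 + 0.5·5·7² = 269 m
Total distance = 73.0 + 241 + 269 = 583 m

583.09 m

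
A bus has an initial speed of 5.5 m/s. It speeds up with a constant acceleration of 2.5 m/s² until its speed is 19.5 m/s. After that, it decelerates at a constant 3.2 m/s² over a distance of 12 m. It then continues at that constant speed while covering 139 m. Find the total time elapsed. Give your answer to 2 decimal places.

14.23 s

Phase 1 (accelerating): v₀ = 5.50 m/s, a = 2.5 m/s².
v = v₀ + at → t = (19.5 − 5.50) / 2.5 = 5.60 s
v² = v₀² + 2aΔx → Δx = (19.5² − 5.50²)/(2·2.5) = 70.0 m

Phase 2 (decelerating): v₀ = 19.5 m/s, a = -3.2 m/s².
v² = v₀² + 2aΔx = 19.5² + 2·-3.2·12 = 303 → v = 17.4 m/s
t = (v − v₀)/a = (17.4 − 19.5)/-3.2 = 0.650 s

Phase 3 (constant speed): v₀ = 17.4 m/s, a = 0 m/s².
Constant speed: t = d/v = 139/17.4 = 7.98 s
Total time = 5.60 + 0.650 + 7.98 = 14.2 s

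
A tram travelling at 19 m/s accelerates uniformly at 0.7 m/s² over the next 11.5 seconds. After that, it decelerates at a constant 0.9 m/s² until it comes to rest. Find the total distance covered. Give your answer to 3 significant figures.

Phase 1 (accelerating): v₀ = 19.0 m/s, a = 0.7 m/s².
v = v₀ + at = 19.0 + (0.7)(11.5) = 27.0 m/s
Δx = v₀t + ½at² = 19.0·11.5 + 0.5·0.7·11.5² = 265 m

Phase 2 (decelerating): v₀ = 27.0 m/s, a = -0.9 m/s².
v = v₀ + at → t = (0 − 27.0) / -0.9 = 30.1 s
v² = v₀² + 2aΔx → Δx = (0² − 27.0²)/(2·-0.9) = 407 m
Total distance = 265 + 407 = 671 m

671 m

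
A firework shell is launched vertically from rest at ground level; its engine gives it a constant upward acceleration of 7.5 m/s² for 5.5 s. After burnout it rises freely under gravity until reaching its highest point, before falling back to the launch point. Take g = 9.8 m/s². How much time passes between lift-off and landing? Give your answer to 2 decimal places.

16.10 s

Phase 1 (powered ascent): v₀ = 0 m/s, a = 7.5 m/s².
v = v₀ + at = 0 + (7.5)(5.5) = 41.2 m/s
Δx = v₀t + ½at² = 0·5.5 + 0.5·7.5·5.5² = 113 m

Phase 2 (coasting upward): v₀ = 41.2 m/s, a = -9.8 m/s².
v = v₀ + at → t = (0 − 41.2) / -9.8 = 4.21 s
v² = v₀² + 2aΔx → Δx = (0² − 41.2²)/(2·-9.8) = 86.8 m

Phase 3 (free fall): v₀ = 0 m/s, a = -9.8 m/s².
Falls 200 m from rest: t = √(2·200/9.8) = 6.39 s; v = g·t = 62.6 m/s.
Total time = 5.50 + 4.21 + 6.39 = 16.1 s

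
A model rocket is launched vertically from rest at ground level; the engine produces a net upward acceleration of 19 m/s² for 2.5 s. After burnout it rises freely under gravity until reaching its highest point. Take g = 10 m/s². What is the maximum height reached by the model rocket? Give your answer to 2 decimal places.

Phase 1 (powered ascent): v₀ = 0 m/s, a = 19 m/s².
v = v₀ + at = 0 + (19)(2.5) = 47.5 m/s
Δx = v₀t + ½at² = 0·2.5 + 0.5·19·2.5² = 59.4 m

Phase 2 (coasting upward): v₀ = 47.5 m/s, a = -10 m/s².
v = v₀ + at → t = (0 − 47.5) / -10 = 4.75 s
v² = v₀² + 2aΔx → Δx = (0² − 47.5²)/(2·-10) = 113 m
Maximum height = 59.4 + 113 = 172 m

172.19 m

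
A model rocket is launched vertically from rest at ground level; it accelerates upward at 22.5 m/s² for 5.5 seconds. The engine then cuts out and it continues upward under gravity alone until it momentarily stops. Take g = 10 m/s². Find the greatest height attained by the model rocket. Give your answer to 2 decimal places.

Phase 1 (powered ascent): v₀ = 0 m/s, a = 22.5 m/s².
v = v₀ + at = 0 + (22.5)(5.5) = 124 m/s
Δx = v₀t + ½at² = 0·5.5 + 0.5·22.5·5.5² = 340 m

Phase 2 (coasting upward): v₀ = 124 m/s, a = -10 m/s².
v = v₀ + at → t = (0 − 124) / -10 = 12.4 s
v² = v₀² + 2aΔx → Δx = (0² − 124²)/(2·-10) = 766 m
Maximum height = 340 + 766 = 1110 m

1106.02 m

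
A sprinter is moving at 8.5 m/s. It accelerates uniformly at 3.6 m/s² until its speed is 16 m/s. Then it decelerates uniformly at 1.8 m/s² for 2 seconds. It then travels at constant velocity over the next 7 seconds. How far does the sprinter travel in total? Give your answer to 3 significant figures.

Phase 1 (accelerating): v₀ = 8.50 m/s, a = 3.6 m/s².
v = v₀ + at → t = (16 − 8.50) / 3.6 = 2.08 s
v² = v₀² + 2aΔx → Δx = (16² − 8.50²)/(2·3.6) = 25.5 m

Phase 2 (decelerating): v₀ = 16.0 m/s, a = -1.8 m/s².
v = v₀ + at = 16.0 + (-1.8)(2) = 12.4 m/s
Δx = v₀t + ½at² = 16.0·2 + 0.5·-1.8·2² = 28.4 m

Phase 3 (constant speed): v₀ = 12.4 m/s, a = 0 m/s².
v = v₀ + at = 12.4 + (0)(7) = 12.4 m/s
Δx = v₀t + ½at² = 12.4·7 + 0.5·0·7² = 86.8 m
Total distance = 25.5 + 28.4 + 86.8 = 141 m

141 m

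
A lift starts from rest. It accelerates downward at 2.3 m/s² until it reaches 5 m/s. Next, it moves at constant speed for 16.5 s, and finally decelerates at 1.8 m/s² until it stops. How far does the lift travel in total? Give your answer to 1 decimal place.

Phase 1 (accelerating): v₀ = 0 m/s, a = 2.3 m/s².
v = v₀ + at → t = (5 − 0) / 2.3 = 2.17 s
v² = v₀² + 2aΔx → Δx = (5² − 0²)/(2·2.3) = 5.43 m

Phase 2 (constant speed): v₀ = 5.00 m/s, a = 0 m/s².
v = v₀ + at = 5.00 + (0)(16.5) = 5.00 m/s
Δx = v₀t + ½at² = 5.00·16.5 + 0.5·0·16.5² = 82.5 m

Phase 3 (decelerating): v₀ = 5.00 m/s, a = -1.8 m/s².
v = v₀ + at → t = (0 − 5.00) / -1.8 = 2.78 s
v² = v₀² + 2aΔx → Δx = (0² − 5.00²)/(2·-1.8) = 6.94 m
Total distance = 5.43 + 82.5 + 6.94 = 94.9 m

94.9 m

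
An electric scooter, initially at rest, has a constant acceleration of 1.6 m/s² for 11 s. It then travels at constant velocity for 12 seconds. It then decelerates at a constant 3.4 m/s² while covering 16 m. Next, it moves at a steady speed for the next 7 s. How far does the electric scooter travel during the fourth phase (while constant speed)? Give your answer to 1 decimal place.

Phase 1 (accelerating): v₀ = 0 m/s, a = 1.6 m/s².
v = v₀ + at = 0 + (1.6)(11) = 17.6 m/s
Δx = v₀t + ½at² = 0·11 + 0.5·1.6·11² = 96.8 m

Phase 2 (constant speed): v₀ = 17.6 m/s, a = 0 m/s².
v = v₀ + at = 17.6 + (0)(12) = 17.6 m/s
Δx = v₀t + ½at² = 17.6·12 + 0.5·0·12² = 211 m

Phase 3 (decelerating): v₀ = 17.6 m/s, a = -3.4 m/s².
v² = v₀² + 2aΔx = 17.6² + 2·-3.4·16 = 201 → v = 14.2 m/s
t = (v − v₀)/a = (14.2 − 17.6)/-3.4 = 1.01 s

Phase 4 (constant speed): v₀ = 14.2 m/s, a = 0 m/s².
v = v₀ + at = 14.2 + (0)(7) = 14.2 m/s
Δx = v₀t + ½at² = 14.2·7 + 0.5·0·7² = 99.2 m
Distance in phase 4 = 99.2 m

99.2 m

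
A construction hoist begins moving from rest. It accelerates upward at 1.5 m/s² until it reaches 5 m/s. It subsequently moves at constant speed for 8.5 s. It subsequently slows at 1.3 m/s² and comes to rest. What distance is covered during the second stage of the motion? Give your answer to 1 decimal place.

42.5 m

Phase 1 (accelerating): v₀ = 0 m/s, a = 1.5 m/s².
v = v₀ + at → t = (5 − 0) / 1.5 = 3.33 s
v² = v₀² + 2aΔx → Δx = (5² − 0²)/(2·1.5) = 8.33 m

Phase 2 (constant speed): v₀ = 5.00 m/s, a = 0 m/s².
v = v₀ + at = 5.00 + (0)(8.5) = 5.00 m/s
Δx = v₀t + ½at² = 5.00·8.5 + 0.5·0·8.5² = 42.5 m
Distance in phase 2 = 42.5 m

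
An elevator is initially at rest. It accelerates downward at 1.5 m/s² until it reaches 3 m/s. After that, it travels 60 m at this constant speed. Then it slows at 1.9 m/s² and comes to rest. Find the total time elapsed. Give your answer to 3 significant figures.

23.6 s

Phase 1 (accelerating): v₀ = 0 m/s, a = 1.5 m/s².
v = v₀ + at → t = (3 − 0) / 1.5 = 2.00 s
v² = v₀² + 2aΔx → Δx = (3² − 0²)/(2·1.5) = 3.00 m

Phase 2 (constant speed): v₀ = 3.00 m/s, a = 0 m/s².
Constant speed: t = d/v = 60/3.00 = 20.0 s

Phase 3 (decelerating): v₀ = 3.00 m/s, a = -1.9 m/s².
v = v₀ + at → t = (0 − 3.00) / -1.9 = 1.58 s
v² = v₀² + 2aΔx → Δx = (0² − 3.00²)/(2·-1.9) = 2.37 m
Total time = 2.00 + 20.0 + 1.58 = 23.6 s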